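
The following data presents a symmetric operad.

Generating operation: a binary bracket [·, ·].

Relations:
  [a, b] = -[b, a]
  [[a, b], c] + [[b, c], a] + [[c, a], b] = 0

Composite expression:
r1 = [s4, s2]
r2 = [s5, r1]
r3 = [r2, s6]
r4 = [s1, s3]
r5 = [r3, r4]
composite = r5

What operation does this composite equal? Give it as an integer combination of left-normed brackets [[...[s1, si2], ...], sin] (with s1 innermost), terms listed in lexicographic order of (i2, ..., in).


Left-normed coefficients sit on the s1-initial expansion words.
Composite bracket: [[[s5, [s4, s2]], s6], [s1, s3]]
Under [a, b] = ab - ba we get 32 signed associative words (2^5 = 32).
Collect the words opening with s1:
  the word s1s3s2s4s5s6 carries sign -1 and contributes -[[[[[s1, s3], s2], s4], s5], s6]
  the word s1s3s4s2s5s6 carries sign +1 and contributes +[[[[[s1, s3], s4], s2], s5], s6]
  the word s1s3s5s2s4s6 carries sign +1 and contributes +[[[[[s1, s3], s5], s2], s4], s6]
  the word s1s3s5s4s2s6 carries sign -1 and contributes -[[[[[s1, s3], s5], s4], s2], s6]
  the word s1s3s6s2s4s5 carries sign +1 and contributes +[[[[[s1, s3], s6], s2], s4], s5]
  the word s1s3s6s4s2s5 carries sign -1 and contributes -[[[[[s1, s3], s6], s4], s2], s5]
  the word s1s3s6s5s2s4 carries sign -1 and contributes -[[[[[s1, s3], s6], s5], s2], s4]
  the word s1s3s6s5s4s2 carries sign +1 and contributes +[[[[[s1, s3], s6], s5], s4], s2]

-[[[[[s1, s3], s2], s4], s5], s6] + [[[[[s1, s3], s4], s2], s5], s6] + [[[[[s1, s3], s5], s2], s4], s6] - [[[[[s1, s3], s5], s4], s2], s6] + [[[[[s1, s3], s6], s2], s4], s5] - [[[[[s1, s3], s6], s4], s2], s5] - [[[[[s1, s3], s6], s5], s2], s4] + [[[[[s1, s3], s6], s5], s4], s2]


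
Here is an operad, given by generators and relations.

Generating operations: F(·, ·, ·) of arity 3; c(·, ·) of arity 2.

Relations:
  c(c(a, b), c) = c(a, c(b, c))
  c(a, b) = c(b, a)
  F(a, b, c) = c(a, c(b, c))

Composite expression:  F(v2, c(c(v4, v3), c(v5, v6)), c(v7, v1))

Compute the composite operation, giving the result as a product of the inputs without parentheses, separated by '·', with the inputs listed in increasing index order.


Key point: F commutes, so take the v-inputs in any fixed order.
c(v4, v3) linearizes to v4 · v3
c(v5, v6) linearizes to v5 · v6
c(c(v4, v3), c(v5, v6)) linearizes to v4 · v3 · v5 · v6
c(v7, v1) linearizes to v7 · v1
F(v2, c(c(v4, v3), c(v5, v6)), c(v7, v1)) linearizes to v2 · v4 · v3 · v5 · v6 · v7 · v1
rearranged into index order: v1 · v2 · v3 · v4 · v5 · v6 · v7

v1 · v2 · v3 · v4 · v5 · v6 · v7


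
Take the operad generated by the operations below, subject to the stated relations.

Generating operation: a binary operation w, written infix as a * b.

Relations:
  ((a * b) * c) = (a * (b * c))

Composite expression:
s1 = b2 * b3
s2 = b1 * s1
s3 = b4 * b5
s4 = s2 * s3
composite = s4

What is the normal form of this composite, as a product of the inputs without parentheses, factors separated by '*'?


Every regrouping of w is equal, so read the b-inputs in written order.
(b2 * b3) spells out as b2 * b3
(b1 * (b2 * b3)) spells out as b1 * b2 * b3
(b4 * b5) spells out as b4 * b5
((b1 * (b2 * b3)) * (b4 * b5)) spells out as b1 * b2 * b3 * b4 * b5

b1 * b2 * b3 * b4 * b5


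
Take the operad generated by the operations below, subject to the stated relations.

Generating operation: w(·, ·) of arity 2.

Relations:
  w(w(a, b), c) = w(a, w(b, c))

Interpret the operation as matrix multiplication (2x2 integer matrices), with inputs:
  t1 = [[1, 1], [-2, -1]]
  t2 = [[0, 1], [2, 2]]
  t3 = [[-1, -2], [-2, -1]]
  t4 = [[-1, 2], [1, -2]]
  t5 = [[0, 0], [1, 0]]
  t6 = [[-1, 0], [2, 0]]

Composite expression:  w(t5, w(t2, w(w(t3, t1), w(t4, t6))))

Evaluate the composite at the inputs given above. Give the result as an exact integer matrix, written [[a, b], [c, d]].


[[0, 0], [5, 0]]


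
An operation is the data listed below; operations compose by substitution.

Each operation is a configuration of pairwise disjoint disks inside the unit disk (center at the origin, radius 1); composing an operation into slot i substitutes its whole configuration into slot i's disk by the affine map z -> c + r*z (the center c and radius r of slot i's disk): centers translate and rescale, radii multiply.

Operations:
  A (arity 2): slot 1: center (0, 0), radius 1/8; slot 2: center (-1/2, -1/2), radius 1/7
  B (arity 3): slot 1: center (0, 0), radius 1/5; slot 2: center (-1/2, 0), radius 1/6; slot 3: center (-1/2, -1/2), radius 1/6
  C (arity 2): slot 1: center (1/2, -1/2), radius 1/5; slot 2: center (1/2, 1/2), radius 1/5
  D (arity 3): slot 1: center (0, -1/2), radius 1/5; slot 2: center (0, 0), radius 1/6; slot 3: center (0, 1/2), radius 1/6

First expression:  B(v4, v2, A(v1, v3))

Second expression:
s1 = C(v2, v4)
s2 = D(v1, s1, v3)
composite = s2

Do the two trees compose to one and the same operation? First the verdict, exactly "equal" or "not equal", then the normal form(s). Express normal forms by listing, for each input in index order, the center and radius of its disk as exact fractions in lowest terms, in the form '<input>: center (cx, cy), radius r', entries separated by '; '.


not equal; first: v1: center (-1/2, -1/2), radius 1/48; v2: center (-1/2, 0), radius 1/6; v3: center (-7/12, -7/12), radius 1/42; v4: center (0, 0), radius 1/5; second: v1: center (0, -1/2), radius 1/5; v2: center (1/12, -1/12), radius 1/30; v3: center (0, 1/2), radius 1/6; v4: center (1/12, 1/12), radius 1/30

The first expression, normalized: v1: center (-1/2, -1/2), radius 1/48; v2: center (-1/2, 0), radius 1/6; v3: center (-7/12, -7/12), radius 1/42; v4: center (0, 0), radius 1/5
The second expression, normalized: v1: center (0, -1/2), radius 1/5; v2: center (1/12, -1/12), radius 1/30; v3: center (0, 1/2), radius 1/6; v4: center (1/12, 1/12), radius 1/30
Distinct normal forms: not equal.


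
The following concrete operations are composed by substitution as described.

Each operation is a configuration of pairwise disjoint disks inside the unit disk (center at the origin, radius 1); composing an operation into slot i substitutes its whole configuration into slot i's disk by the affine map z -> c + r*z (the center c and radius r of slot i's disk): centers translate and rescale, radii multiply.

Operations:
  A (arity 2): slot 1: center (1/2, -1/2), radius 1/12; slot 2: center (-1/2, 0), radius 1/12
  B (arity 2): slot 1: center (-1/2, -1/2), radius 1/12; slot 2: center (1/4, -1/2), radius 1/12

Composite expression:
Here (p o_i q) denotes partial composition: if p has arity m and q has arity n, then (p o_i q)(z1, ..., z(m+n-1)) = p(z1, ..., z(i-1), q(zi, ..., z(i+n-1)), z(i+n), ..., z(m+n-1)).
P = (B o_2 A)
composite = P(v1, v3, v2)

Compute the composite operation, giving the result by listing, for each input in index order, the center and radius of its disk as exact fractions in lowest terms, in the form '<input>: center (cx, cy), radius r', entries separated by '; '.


v1: center (-1/2, -1/2), radius 1/12; v2: center (5/24, -1/2), radius 1/144; v3: center (7/24, -13/24), radius 1/144

Only the slot chain above each v matters under B; compose those maps.
for v1, the 1-step affine chain lands on center (-1/2, -1/2), radius 1/12
for v3, the 2-step affine chain lands on center (7/24, -13/24), radius 1/144
for v2, the 2-step affine chain lands on center (5/24, -1/2), radius 1/144


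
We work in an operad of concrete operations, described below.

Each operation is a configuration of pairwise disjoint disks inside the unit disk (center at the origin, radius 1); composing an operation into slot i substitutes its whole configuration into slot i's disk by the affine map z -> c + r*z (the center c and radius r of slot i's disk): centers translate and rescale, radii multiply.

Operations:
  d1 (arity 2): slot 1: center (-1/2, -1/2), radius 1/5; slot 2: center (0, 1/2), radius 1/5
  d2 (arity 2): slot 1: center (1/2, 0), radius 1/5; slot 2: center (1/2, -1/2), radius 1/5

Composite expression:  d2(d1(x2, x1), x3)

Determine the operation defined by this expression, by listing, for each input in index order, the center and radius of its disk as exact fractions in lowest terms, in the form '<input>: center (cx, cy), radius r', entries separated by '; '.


Nesting under d2 composes maps z -> c + r*z down each x-path.
x2: after 2 affine steps, its disk has center (2/5, -1/10), radius 1/25
x1: after 2 affine steps, its disk has center (1/2, 1/10), radius 1/25
x3: after 1 affine step, its disk has center (1/2, -1/2), radius 1/5

x1: center (1/2, 1/10), radius 1/25; x2: center (2/5, -1/10), radius 1/25; x3: center (1/2, -1/2), radius 1/5


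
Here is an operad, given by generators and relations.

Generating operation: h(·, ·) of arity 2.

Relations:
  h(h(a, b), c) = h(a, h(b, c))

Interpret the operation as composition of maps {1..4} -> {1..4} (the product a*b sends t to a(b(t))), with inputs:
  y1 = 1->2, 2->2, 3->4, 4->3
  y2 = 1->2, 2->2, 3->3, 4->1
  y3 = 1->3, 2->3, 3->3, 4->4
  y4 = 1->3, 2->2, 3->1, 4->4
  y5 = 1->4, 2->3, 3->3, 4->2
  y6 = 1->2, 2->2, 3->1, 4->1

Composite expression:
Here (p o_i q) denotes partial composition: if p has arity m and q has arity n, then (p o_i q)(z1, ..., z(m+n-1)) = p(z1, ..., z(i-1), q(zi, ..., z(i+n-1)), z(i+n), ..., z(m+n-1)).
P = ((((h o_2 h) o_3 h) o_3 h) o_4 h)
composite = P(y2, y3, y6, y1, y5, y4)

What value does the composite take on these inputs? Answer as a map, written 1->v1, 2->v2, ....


1->3, 2->3, 3->3, 4->3


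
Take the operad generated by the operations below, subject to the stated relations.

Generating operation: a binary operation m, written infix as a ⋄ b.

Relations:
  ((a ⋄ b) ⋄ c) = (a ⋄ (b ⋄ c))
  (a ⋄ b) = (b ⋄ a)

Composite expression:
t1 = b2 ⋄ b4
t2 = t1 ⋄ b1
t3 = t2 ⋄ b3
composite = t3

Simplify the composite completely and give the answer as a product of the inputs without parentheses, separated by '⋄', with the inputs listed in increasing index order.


b1 ⋄ b2 ⋄ b3 ⋄ b4

With m associative and commutative, the b-input set is all that matters.
(b2 ⋄ b4) collapses to b2 ⋄ b4
((b2 ⋄ b4) ⋄ b1) collapses to b2 ⋄ b4 ⋄ b1
(((b2 ⋄ b4) ⋄ b1) ⋄ b3) collapses to b2 ⋄ b4 ⋄ b1 ⋄ b3
putting the inputs in ascending order: b1 ⋄ b2 ⋄ b3 ⋄ b4


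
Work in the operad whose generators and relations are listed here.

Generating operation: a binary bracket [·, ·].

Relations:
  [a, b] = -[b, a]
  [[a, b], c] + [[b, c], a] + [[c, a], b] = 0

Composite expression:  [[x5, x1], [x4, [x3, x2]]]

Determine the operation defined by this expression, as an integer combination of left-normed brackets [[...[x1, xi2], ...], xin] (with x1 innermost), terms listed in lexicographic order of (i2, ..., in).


-[[[[x1, x5], x2], x3], x4] + [[[[x1, x5], x3], x2], x4] + [[[[x1, x5], x4], x2], x3] - [[[[x1, x5], x4], x3], x2]

A multilinear Lie element is pinned by x1-initial words (x1 innermost).
Composite bracket: [[x5, x1], [x4, [x3, x2]]]
Each bracket splits as ab - ba, giving 16 signed words (2^4 = 16).
Coefficients come from the x1-initial words:
  from x1x5x2x3x4, sign -1: term -[[[[x1, x5], x2], x3], x4]
  from x1x5x3x2x4, sign +1: term +[[[[x1, x5], x3], x2], x4]
  from x1x5x4x2x3, sign +1: term +[[[[x1, x5], x4], x2], x3]
  from x1x5x4x3x2, sign -1: term -[[[[x1, x5], x4], x3], x2]


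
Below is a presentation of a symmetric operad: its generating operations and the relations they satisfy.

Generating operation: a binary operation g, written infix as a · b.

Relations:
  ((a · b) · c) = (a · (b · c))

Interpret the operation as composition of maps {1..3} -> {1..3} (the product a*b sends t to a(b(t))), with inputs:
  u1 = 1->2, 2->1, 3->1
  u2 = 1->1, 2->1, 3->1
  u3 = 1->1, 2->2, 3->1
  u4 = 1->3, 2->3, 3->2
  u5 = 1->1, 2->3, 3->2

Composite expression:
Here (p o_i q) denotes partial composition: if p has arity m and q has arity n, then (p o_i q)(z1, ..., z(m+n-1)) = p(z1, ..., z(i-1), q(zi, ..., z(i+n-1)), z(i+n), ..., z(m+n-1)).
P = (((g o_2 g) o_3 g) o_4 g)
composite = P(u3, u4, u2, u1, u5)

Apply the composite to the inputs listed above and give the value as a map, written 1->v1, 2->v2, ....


1->1, 2->1, 3->1


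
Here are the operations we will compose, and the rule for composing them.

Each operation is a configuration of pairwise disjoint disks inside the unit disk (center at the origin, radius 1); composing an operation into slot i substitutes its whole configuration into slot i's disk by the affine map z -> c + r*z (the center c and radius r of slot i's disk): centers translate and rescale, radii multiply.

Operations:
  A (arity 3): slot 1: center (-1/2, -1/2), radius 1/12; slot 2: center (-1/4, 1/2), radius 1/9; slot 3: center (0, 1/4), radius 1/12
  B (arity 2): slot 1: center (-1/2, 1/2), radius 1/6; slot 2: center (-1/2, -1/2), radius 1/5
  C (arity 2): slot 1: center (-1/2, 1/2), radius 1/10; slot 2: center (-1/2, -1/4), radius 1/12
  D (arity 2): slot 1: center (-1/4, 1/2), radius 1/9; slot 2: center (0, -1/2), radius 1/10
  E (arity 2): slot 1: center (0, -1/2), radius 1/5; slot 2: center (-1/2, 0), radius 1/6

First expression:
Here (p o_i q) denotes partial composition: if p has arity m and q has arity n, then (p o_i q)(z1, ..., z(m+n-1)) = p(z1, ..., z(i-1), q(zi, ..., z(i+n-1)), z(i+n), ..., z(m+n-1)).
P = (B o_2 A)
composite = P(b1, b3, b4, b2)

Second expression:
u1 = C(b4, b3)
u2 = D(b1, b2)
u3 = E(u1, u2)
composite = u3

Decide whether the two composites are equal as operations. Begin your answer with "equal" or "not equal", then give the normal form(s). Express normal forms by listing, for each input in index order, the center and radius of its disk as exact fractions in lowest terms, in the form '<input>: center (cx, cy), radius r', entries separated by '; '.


not equal; the first gives b1: center (-1/2, 1/2), radius 1/6; b2: center (-1/2, -9/20), radius 1/60; b3: center (-3/5, -3/5), radius 1/60; b4: center (-11/20, -2/5), radius 1/45 and the second b1: center (-13/24, 1/12), radius 1/54; b2: center (-1/2, -1/12), radius 1/60; b3: center (-1/10, -11/20), radius 1/60; b4: center (-1/10, -2/5), radius 1/50

In normal form, the first expression is b1: center (-1/2, 1/2), radius 1/6; b2: center (-1/2, -9/20), radius 1/60; b3: center (-3/5, -3/5), radius 1/60; b4: center (-11/20, -2/5), radius 1/45
In normal form, the second expression is b1: center (-13/24, 1/12), radius 1/54; b2: center (-1/2, -1/12), radius 1/60; b3: center (-1/10, -11/20), radius 1/60; b4: center (-1/10, -2/5), radius 1/50
The normal forms differ: not equal.


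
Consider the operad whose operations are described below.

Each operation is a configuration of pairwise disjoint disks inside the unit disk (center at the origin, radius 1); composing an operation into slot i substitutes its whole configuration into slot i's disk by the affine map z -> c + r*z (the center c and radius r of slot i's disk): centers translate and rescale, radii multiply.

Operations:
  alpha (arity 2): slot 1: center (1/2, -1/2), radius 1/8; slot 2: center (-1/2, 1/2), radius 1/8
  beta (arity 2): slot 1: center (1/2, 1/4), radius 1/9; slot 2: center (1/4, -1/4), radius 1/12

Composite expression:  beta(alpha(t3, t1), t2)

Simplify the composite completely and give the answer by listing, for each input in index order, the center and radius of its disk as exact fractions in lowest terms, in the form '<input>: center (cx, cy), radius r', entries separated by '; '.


t1: center (4/9, 11/36), radius 1/72; t2: center (1/4, -1/4), radius 1/12; t3: center (5/9, 7/36), radius 1/72

Below beta, radii multiply path by path; the t-disk centers shift.
t3: after 2 affine steps, its disk has center (5/9, 7/36), radius 1/72
t1: after 2 affine steps, its disk has center (4/9, 11/36), radius 1/72
t2: after 1 affine step, its disk has center (1/4, -1/4), radius 1/12


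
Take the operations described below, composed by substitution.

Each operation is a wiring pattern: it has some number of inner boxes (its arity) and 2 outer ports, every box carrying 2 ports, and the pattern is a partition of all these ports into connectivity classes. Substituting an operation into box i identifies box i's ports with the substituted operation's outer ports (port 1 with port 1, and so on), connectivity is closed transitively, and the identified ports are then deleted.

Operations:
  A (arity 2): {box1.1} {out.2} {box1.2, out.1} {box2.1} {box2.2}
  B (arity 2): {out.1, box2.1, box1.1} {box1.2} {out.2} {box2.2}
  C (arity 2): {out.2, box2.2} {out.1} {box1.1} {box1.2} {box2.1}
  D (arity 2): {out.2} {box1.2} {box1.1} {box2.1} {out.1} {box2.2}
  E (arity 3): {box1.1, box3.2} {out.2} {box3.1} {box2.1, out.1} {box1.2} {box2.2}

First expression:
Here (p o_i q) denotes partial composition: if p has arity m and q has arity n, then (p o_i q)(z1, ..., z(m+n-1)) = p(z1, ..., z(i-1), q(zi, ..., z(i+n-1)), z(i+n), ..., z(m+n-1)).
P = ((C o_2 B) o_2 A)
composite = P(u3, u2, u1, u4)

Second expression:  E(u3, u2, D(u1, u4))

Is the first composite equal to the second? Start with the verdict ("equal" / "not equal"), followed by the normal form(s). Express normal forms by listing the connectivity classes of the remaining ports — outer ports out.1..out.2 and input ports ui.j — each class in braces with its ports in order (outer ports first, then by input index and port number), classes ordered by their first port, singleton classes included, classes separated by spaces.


not equal; first: {out.1} {out.2} {u1.1} {u1.2} {u2.1} {u2.2, u4.1} {u3.1} {u3.2} {u4.2}; second: {out.1, u2.1} {out.2} {u1.1} {u1.2} {u2.2} {u3.1} {u3.2} {u4.1} {u4.2}

Normal form of the first expression: {out.1} {out.2} {u1.1} {u1.2} {u2.1} {u2.2, u4.1} {u3.1} {u3.2} {u4.2}
Normal form of the second expression: {out.1, u2.1} {out.2} {u1.1} {u1.2} {u2.2} {u3.1} {u3.2} {u4.1} {u4.2}
They disagree, so not equal.


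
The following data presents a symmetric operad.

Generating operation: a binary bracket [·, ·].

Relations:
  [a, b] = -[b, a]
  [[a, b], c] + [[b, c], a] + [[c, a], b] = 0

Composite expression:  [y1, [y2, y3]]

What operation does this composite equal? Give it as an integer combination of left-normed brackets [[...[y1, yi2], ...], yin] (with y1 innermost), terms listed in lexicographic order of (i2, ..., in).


A multilinear Lie element is pinned by y1-initial words (y1 innermost).
Composite bracket: [y1, [y2, y3]]
Each bracket splits as ab - ba, giving 4 signed words (2^2 = 4).
Collect the words opening with y1:
  sign of y1y2y3 is +1, so it contributes +[[y1, y2], y3]
  sign of y1y3y2 is -1, so it contributes -[[y1, y3], y2]

[[y1, y2], y3] - [[y1, y3], y2]


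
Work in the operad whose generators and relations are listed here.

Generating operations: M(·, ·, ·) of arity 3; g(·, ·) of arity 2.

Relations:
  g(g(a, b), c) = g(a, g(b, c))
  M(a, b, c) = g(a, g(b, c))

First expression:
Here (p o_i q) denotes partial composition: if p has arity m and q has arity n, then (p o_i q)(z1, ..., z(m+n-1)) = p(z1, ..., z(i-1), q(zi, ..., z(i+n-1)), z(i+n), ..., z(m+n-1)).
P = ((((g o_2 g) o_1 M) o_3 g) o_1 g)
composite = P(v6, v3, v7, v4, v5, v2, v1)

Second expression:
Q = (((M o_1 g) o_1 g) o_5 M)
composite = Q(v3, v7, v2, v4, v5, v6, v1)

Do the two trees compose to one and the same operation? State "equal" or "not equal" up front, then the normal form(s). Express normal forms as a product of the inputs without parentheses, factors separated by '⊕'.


Normal form of the first expression: v6 ⊕ v3 ⊕ v7 ⊕ v4 ⊕ v5 ⊕ v2 ⊕ v1
Normal form of the second expression: v3 ⊕ v7 ⊕ v2 ⊕ v4 ⊕ v5 ⊕ v6 ⊕ v1
Distinct normal forms: not equal.

not equal: they reduce to v6 ⊕ v3 ⊕ v7 ⊕ v4 ⊕ v5 ⊕ v2 ⊕ v1 and v3 ⊕ v7 ⊕ v2 ⊕ v4 ⊕ v5 ⊕ v6 ⊕ v1


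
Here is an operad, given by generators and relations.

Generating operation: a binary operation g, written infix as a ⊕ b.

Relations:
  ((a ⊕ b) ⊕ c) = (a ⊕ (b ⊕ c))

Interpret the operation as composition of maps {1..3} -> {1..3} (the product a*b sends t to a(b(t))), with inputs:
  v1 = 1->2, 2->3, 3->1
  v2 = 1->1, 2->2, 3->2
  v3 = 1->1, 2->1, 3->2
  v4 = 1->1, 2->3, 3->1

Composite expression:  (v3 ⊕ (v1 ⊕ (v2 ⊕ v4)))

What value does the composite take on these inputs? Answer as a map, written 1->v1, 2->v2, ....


(v2 ⊕ v4) = 1->1, 2->2, 3->1
(v1 ⊕ (v2 ⊕ v4)) = 1->2, 2->3, 3->2
(v3 ⊕ (v1 ⊕ (v2 ⊕ v4))) = 1->1, 2->2, 3->1

1->1, 2->2, 3->1


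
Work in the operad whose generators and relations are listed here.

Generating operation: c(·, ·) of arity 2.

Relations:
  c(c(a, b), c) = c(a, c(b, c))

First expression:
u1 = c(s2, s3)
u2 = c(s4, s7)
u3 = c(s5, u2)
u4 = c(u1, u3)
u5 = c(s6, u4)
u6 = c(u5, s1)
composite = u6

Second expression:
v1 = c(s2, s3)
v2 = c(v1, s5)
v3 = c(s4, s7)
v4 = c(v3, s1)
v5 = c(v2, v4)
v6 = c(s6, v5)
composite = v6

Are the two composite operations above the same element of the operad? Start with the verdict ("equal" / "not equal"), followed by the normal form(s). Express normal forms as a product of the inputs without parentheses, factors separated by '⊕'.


The first composite normalizes to s6 ⊕ s2 ⊕ s3 ⊕ s5 ⊕ s4 ⊕ s7 ⊕ s1
The second composite normalizes to s6 ⊕ s2 ⊕ s3 ⊕ s5 ⊕ s4 ⊕ s7 ⊕ s1
The forms coincide; equal.

equal; both compose to s6 ⊕ s2 ⊕ s3 ⊕ s5 ⊕ s4 ⊕ s7 ⊕ s1


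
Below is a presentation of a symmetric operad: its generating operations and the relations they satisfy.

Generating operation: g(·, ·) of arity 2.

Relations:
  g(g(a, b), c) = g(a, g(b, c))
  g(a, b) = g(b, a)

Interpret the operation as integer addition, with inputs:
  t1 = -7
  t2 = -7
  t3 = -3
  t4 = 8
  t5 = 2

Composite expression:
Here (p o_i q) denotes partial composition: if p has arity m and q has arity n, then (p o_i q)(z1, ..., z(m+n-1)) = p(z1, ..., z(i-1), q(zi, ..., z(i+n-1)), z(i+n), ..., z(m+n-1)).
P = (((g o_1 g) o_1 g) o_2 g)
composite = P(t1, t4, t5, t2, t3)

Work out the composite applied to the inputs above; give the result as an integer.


-7

g(t4, t5) = 10
g(t1, g(t4, t5)) = 3
g(g(t1, g(t4, t5)), t2) = -4
g(g(g(t1, g(t4, t5)), t2), t3) = -7


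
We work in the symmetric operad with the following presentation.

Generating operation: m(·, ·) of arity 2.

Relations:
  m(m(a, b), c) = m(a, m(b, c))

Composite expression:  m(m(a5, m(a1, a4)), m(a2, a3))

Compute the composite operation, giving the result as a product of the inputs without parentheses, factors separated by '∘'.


a5 ∘ a1 ∘ a4 ∘ a2 ∘ a3


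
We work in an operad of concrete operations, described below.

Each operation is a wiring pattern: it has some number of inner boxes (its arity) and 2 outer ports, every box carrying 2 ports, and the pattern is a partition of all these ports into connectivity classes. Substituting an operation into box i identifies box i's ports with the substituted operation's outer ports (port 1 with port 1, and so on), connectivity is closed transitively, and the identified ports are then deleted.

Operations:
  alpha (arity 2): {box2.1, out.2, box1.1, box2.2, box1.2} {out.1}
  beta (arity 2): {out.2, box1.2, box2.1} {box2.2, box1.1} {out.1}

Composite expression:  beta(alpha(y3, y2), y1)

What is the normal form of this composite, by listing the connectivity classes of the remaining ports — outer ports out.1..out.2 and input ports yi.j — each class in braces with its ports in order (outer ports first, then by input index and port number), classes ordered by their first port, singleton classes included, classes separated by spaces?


{out.1} {out.2, y1.1, y2.1, y2.2, y3.1, y3.2} {y1.2}

Reachability decides: close wires over beta-identified ports.
through alpha, on inputs (y3, y2): {out.1} {out.2, y2.1, y2.2, y3.1, y3.2} (out.j = stage outer ports)
through beta, on inputs (y3, y2, y1): {out.1} {out.2, y1.1, y2.1, y2.2, y3.1, y3.2} {y1.2} (out.j = stage outer ports)


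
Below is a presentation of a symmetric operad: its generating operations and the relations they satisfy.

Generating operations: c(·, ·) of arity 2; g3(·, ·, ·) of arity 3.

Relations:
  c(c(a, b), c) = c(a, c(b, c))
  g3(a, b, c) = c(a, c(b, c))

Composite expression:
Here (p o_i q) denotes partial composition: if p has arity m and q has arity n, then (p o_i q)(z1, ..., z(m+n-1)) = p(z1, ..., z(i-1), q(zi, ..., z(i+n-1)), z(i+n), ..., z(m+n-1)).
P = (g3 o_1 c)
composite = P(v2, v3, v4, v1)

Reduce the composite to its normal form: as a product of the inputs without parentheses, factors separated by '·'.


v2 · v3 · v4 · v1

Under associativity of g3, the answer is the v's in reading order.
c(v2, v3) reduces to v2 · v3
g3(c(v2, v3), v4, v1) reduces to v2 · v3 · v4 · v1


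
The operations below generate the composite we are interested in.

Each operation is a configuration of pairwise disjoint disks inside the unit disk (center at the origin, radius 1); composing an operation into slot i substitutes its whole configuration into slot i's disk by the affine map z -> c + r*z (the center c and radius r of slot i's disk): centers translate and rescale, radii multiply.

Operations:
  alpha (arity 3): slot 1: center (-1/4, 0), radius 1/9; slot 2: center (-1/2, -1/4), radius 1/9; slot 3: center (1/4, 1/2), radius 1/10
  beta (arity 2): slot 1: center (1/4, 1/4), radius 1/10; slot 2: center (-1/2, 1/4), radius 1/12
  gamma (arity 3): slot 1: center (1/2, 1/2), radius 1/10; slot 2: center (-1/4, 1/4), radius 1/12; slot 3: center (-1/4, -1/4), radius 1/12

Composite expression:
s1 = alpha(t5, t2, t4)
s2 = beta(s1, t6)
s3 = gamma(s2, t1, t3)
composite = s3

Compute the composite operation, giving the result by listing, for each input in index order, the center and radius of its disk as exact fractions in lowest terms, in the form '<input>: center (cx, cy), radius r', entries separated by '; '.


t1: center (-1/4, 1/4), radius 1/12; t2: center (13/25, 209/400), radius 1/900; t3: center (-1/4, -1/4), radius 1/12; t4: center (211/400, 53/100), radius 1/1000; t5: center (209/400, 21/40), radius 1/900; t6: center (9/20, 21/40), radius 1/120

Each t-disk chains the slot maps above it in gamma; radii multiply.
tracing t5 down its 3-map path: center (209/400, 21/40), radius 1/900
tracing t2 down its 3-map path: center (13/25, 209/400), radius 1/900
tracing t4 down its 3-map path: center (211/400, 53/100), radius 1/1000
tracing t6 down its 2-map path: center (9/20, 21/40), radius 1/120
tracing t1 down its 1-map path: center (-1/4, 1/4), radius 1/12
tracing t3 down its 1-map path: center (-1/4, -1/4), radius 1/12


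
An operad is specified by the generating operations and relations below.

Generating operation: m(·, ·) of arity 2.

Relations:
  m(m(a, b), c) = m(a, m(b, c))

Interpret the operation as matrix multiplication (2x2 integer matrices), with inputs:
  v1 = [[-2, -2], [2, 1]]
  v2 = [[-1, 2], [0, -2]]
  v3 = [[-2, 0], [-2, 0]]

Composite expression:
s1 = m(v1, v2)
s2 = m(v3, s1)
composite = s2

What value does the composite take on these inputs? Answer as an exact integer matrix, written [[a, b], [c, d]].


[[-4, 0], [-4, 0]]

m(v1, v2) = [[2, 0], [-2, 2]]
m(v3, m(v1, v2)) = [[-4, 0], [-4, 0]]


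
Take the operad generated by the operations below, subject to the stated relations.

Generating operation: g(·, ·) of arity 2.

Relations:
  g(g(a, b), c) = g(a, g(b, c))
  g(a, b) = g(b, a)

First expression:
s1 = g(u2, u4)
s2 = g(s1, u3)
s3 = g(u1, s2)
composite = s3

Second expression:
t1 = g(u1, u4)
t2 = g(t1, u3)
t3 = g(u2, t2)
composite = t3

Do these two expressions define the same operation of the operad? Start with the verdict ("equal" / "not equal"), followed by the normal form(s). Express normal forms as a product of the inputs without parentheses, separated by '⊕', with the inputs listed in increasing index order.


equal; the common form is u1 ⊕ u2 ⊕ u3 ⊕ u4


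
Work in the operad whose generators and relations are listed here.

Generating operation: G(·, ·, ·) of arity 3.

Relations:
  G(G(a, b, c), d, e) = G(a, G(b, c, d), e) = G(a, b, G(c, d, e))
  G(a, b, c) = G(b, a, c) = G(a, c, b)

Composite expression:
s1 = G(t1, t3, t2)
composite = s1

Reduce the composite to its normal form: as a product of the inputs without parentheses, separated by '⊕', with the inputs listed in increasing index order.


t1 ⊕ t2 ⊕ t3

Both nesting and order wash out for G; what remains is which t's occur.
G(t1, t3, t2) collapses to t1 ⊕ t3 ⊕ t2
commutativity sorts the factors: t1 ⊕ t2 ⊕ t3


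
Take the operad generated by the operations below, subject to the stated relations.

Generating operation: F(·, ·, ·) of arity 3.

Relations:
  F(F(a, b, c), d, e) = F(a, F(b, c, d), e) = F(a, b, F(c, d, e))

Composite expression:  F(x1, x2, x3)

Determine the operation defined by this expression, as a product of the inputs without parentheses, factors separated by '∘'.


x1 ∘ x2 ∘ x3

Associativity of F dissolves the nesting; only the x-input order survives.
F(x1, x2, x3) reduces to x1 ∘ x2 ∘ x3


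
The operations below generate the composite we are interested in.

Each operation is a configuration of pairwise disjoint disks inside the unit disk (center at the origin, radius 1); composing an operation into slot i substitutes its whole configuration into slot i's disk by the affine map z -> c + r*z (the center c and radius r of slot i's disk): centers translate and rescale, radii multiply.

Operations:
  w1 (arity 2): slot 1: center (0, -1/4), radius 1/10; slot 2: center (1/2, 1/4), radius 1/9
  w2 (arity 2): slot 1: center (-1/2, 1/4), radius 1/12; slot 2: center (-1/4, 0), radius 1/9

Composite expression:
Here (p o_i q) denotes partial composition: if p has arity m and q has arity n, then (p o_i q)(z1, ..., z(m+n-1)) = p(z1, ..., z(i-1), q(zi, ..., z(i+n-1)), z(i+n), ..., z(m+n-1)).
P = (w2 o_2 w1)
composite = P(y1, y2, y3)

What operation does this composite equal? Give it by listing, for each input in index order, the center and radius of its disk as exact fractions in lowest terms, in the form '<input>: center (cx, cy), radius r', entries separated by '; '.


y1: center (-1/2, 1/4), radius 1/12; y2: center (-1/4, -1/36), radius 1/90; y3: center (-7/36, 1/36), radius 1/81


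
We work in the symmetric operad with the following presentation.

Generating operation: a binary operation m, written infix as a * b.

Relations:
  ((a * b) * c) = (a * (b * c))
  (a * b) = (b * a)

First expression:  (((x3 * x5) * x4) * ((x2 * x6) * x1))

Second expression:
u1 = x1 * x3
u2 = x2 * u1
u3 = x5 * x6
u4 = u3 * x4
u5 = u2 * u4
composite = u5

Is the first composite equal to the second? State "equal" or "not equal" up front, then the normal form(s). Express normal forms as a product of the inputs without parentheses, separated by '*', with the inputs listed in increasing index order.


The first composite normalizes to x1 * x2 * x3 * x4 * x5 * x6
The second composite normalizes to x1 * x2 * x3 * x4 * x5 * x6
One common form — equal.

equal; the common form is x1 * x2 * x3 * x4 * x5 * x6


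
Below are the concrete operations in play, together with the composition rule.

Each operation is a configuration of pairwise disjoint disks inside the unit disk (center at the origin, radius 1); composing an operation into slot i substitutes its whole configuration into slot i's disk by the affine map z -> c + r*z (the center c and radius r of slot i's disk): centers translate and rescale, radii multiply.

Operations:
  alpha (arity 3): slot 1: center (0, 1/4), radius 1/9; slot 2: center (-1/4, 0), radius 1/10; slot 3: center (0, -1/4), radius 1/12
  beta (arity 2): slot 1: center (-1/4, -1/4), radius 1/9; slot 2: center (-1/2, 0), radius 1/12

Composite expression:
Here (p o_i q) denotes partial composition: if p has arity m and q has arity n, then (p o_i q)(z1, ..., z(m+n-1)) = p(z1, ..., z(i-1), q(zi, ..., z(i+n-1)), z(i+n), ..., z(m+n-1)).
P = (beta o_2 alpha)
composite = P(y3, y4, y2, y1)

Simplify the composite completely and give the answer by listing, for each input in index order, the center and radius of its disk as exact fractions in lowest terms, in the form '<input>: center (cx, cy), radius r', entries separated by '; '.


y1: center (-1/2, -1/48), radius 1/144; y2: center (-25/48, 0), radius 1/120; y3: center (-1/4, -1/4), radius 1/9; y4: center (-1/2, 1/48), radius 1/108

Affine substitution under beta: radii multiply and y-centers shift.
for y3, the 1-step affine chain lands on center (-1/4, -1/4), radius 1/9
for y4, the 2-step affine chain lands on center (-1/2, 1/48), radius 1/108
for y2, the 2-step affine chain lands on center (-25/48, 0), radius 1/120
for y1, the 2-step affine chain lands on center (-1/2, -1/48), radius 1/144


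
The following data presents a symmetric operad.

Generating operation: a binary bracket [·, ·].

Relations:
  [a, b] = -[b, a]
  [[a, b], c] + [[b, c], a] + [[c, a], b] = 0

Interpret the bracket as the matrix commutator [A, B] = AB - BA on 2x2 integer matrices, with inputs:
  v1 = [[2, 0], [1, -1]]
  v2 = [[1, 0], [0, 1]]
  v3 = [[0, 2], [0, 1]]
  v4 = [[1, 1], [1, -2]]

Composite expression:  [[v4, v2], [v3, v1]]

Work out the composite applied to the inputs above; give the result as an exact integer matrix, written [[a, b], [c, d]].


[[0, 0], [0, 0]]

[v4, v2] = [[0, 0], [0, 0]]
[v3, v1] = [[2, -6], [1, -2]]
[[v4, v2], [v3, v1]] = [[0, 0], [0, 0]]


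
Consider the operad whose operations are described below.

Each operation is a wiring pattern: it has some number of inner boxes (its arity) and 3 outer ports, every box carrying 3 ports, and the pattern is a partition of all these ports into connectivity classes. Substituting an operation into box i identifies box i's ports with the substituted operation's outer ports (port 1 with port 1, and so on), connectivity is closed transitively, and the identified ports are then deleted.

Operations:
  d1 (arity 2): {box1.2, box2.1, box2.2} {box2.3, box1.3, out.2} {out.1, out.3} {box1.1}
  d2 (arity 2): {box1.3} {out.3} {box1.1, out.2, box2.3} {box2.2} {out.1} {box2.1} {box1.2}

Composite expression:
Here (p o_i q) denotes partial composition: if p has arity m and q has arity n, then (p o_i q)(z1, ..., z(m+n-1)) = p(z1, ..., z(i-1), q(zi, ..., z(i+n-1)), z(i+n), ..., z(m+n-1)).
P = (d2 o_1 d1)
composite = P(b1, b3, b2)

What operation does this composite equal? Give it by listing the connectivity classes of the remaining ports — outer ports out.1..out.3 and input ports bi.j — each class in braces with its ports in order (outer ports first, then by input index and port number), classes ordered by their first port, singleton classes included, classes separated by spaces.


{out.1} {out.2, b2.3} {out.3} {b1.1} {b1.2, b3.1, b3.2} {b1.3, b3.3} {b2.1} {b2.2}

Substituting into d2 glues patterns; closure does the rest.
the subtree at d1 composes to {out.1, out.3} {out.2, b1.3, b3.3} {b1.1} {b1.2, b3.1, b3.2} on (b1, b3); out.j = own outer ports
the subtree at d2 composes to {out.1} {out.2, b2.3} {out.3} {b1.1} {b1.2, b3.1, b3.2} {b1.3, b3.3} {b2.1} {b2.2} on (b1, b3, b2); out.j = own outer ports


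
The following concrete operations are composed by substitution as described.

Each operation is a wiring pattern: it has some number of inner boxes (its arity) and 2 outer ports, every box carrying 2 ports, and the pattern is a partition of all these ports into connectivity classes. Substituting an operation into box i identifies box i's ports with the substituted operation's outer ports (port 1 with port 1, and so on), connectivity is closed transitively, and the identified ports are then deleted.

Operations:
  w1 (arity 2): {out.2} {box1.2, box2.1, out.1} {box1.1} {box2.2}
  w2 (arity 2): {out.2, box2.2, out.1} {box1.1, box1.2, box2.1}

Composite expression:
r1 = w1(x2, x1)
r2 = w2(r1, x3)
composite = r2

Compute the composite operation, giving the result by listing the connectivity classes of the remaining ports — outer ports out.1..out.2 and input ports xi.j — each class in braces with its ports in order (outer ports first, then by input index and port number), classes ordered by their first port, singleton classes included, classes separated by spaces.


{out.1, out.2, x3.2} {x1.1, x2.2, x3.1} {x1.2} {x2.1}

Connectivity passes through glued w2-boundaries; trace each wire chain.
composing w1 on (x2, x1), with out.j its own outer ports: {out.1, x1.1, x2.2} {out.2} {x1.2} {x2.1}
composing w2 on (x2, x1, x3), with out.j its own outer ports: {out.1, out.2, x3.2} {x1.1, x2.2, x3.1} {x1.2} {x2.1}


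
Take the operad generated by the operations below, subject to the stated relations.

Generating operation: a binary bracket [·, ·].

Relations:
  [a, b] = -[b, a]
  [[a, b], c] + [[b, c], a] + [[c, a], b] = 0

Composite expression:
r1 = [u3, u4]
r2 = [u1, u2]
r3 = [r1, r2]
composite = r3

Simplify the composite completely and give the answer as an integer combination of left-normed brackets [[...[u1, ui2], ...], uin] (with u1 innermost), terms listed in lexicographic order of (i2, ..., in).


-[[[u1, u2], u3], u4] + [[[u1, u2], u4], u3]

Expand each bracket as ab - ba; the u1-initial words give the coefficients.
Composite bracket: [[u3, u4], [u1, u2]]
Expanding via [a, b] = ab - ba: 8 signed words (2^3 = 8).
Only words starting with u1 matter:
  sign of u1u2u3u4 is -1, so it contributes -[[[u1, u2], u3], u4]
  sign of u1u2u4u3 is +1, so it contributes +[[[u1, u2], u4], u3]


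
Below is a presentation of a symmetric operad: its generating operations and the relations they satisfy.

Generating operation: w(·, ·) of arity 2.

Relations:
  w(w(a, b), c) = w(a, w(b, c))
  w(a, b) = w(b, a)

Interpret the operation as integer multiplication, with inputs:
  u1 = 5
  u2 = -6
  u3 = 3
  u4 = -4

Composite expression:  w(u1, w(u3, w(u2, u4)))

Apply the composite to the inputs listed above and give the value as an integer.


360

w(u2, u4) = 24
w(u3, w(u2, u4)) = 72
w(u1, w(u3, w(u2, u4))) = 360


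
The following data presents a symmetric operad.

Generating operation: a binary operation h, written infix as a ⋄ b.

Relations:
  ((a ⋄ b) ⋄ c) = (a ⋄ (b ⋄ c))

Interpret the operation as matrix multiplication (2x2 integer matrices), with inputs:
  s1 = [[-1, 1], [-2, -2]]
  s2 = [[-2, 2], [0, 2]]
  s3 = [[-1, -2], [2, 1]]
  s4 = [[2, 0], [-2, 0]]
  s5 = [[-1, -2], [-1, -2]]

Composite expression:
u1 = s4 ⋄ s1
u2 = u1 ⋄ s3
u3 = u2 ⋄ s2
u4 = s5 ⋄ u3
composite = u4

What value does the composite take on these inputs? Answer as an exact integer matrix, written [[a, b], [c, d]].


[[-12, 24], [-12, 24]]

(s4 ⋄ s1) = [[-2, 2], [2, -2]]
((s4 ⋄ s1) ⋄ s3) = [[6, 6], [-6, -6]]
(((s4 ⋄ s1) ⋄ s3) ⋄ s2) = [[-12, 24], [12, -24]]
(s5 ⋄ (((s4 ⋄ s1) ⋄ s3) ⋄ s2)) = [[-12, 24], [-12, 24]]


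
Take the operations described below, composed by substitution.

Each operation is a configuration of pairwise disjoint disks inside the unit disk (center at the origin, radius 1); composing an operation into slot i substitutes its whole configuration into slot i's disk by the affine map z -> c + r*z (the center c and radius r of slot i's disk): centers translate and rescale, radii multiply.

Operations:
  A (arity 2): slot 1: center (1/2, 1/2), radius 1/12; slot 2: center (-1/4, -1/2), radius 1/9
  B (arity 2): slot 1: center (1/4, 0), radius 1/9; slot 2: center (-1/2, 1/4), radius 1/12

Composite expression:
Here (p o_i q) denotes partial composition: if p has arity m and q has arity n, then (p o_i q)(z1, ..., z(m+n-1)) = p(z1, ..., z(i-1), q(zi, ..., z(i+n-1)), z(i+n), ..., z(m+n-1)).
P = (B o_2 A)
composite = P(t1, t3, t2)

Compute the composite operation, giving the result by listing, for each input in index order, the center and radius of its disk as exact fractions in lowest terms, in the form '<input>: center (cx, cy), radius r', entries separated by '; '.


t1: center (1/4, 0), radius 1/9; t2: center (-25/48, 5/24), radius 1/108; t3: center (-11/24, 7/24), radius 1/144

Follow each t-input down from B: c' goes to c + r*c', radius to r*r'.
for t1, the 1-step affine chain lands on center (1/4, 0), radius 1/9
for t3, the 2-step affine chain lands on center (-11/24, 7/24), radius 1/144
for t2, the 2-step affine chain lands on center (-25/48, 5/24), radius 1/108


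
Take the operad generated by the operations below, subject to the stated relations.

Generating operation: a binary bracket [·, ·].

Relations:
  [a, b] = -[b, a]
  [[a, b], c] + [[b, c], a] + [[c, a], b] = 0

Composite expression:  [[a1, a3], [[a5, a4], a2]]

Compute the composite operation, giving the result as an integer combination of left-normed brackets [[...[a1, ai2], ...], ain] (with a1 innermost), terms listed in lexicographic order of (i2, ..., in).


[[[[a1, a3], a2], a4], a5] - [[[[a1, a3], a2], a5], a4] - [[[[a1, a3], a4], a5], a2] + [[[[a1, a3], a5], a4], a2]

A multilinear Lie element is pinned by a1-initial words (a1 innermost).
Composite bracket: [[a1, a3], [[a5, a4], a2]]
Full expansion: 16 signed words from ab - ba (2^4 = 16).
Keep just the words that open with a1:
  the word a1a3a2a4a5 carries sign +1 and contributes +[[[[a1, a3], a2], a4], a5]
  the word a1a3a2a5a4 carries sign -1 and contributes -[[[[a1, a3], a2], a5], a4]
  the word a1a3a4a5a2 carries sign -1 and contributes -[[[[a1, a3], a4], a5], a2]
  the word a1a3a5a4a2 carries sign +1 and contributes +[[[[a1, a3], a5], a4], a2]
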